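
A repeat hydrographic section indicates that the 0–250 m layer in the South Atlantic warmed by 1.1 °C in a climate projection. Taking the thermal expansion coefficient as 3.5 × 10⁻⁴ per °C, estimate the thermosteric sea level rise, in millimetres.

Δh = αΔT·H = 3.5×10⁻⁴ × 1.1 × 250 = 0.09625 m

Δh ≈ 96 mm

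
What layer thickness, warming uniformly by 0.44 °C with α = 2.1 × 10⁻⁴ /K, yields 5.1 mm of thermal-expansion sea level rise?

H ≈ 55.2 m

H = Δh/(αΔT) = 0.0051 / (2.1×10⁻⁴ × 0.44) ≈ 55.19 m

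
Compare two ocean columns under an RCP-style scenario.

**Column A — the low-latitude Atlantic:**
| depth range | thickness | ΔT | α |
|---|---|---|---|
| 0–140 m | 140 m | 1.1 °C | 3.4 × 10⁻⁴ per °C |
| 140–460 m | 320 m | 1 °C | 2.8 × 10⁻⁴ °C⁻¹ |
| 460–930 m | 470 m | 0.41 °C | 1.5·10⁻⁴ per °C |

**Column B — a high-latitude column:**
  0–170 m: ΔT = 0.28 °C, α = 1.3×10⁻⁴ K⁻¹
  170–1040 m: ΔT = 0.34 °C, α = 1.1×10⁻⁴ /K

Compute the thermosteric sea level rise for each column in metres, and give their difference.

A Layer 1: 1.1 × 140 × 3.4×10⁻⁴ = 0.05236 m
A Layer 2: 320 × 2.8×10⁻⁴ × 1 = 0.08960 m
A 1.5×10⁻⁴ × 0.41 × 470 = 0.028905 m
A total: 0.170865 m
B Layer 1: 170 × 0.28 × 1.3×10⁻⁴ = 0.006188 m
B 170–1040 m: 0.34 × 1.1×10⁻⁴ × 870 = 0.032538 m
B total: 0.038726 m
Difference: 0.170865 − 0.038726 = 0.132139 m

Δh_A ≈ 0.17 m, Δh_B ≈ 0.039 m; difference ≈ 0.13 m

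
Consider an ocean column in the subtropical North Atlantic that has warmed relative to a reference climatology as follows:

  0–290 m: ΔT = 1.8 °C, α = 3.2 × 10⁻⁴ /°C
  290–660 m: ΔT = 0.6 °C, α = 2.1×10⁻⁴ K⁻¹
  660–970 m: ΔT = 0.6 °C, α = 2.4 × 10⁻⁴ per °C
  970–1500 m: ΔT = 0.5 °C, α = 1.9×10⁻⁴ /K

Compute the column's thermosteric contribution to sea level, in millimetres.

3.2×10⁻⁴ × 290 × 1.8 = 0.16704 m
Layer 2: 2.1×10⁻⁴ × 0.6 × 370 = 0.04662 m
310 × 0.6 × 2.4×10⁻⁴ = 0.04464 m
970–1500 m: 0.5 × 1.9×10⁻⁴ × 530 = 0.05035 m
Δh = 0.16704 + 0.04662 + 0.04464 + 0.05035 = 0.30865 m

about 310 mm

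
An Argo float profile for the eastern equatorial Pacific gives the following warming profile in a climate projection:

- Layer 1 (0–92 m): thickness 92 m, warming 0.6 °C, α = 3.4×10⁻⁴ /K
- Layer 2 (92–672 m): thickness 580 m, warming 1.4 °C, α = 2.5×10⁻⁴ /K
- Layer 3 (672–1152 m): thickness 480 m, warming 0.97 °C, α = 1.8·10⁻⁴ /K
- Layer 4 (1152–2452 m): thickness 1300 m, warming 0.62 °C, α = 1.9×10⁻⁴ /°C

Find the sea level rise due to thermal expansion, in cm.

Δh ≈ 46 cm

0–92 m: 92 × 3.4×10⁻⁴ × 0.6 = 0.018768 m
580 × 1.4 × 2.5×10⁻⁴ = 0.20300 m
Layer 3: 480 × 1.8×10⁻⁴ × 0.97 = 0.083808 m
1152–2452 m: 1.9×10⁻⁴ × 1300 × 0.62 = 0.15314 m
Δh = 0.018768 + 0.20300 + 0.083808 + 0.15314 = 0.458716 m ≈ 46 cm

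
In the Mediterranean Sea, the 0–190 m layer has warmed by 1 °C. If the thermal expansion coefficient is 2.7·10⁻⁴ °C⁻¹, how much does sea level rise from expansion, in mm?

Δh = αΔT·H = 2.7×10⁻⁴ × 1 × 190 = 0.05130 m

Δh = 51.3 mm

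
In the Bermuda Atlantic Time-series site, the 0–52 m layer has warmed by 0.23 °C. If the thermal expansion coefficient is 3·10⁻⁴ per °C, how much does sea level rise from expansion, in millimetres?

Δh = αΔT·H = 3×10⁻⁴ × 0.23 × 52 = 0.003588 m

Δh ≈ 3.59 mm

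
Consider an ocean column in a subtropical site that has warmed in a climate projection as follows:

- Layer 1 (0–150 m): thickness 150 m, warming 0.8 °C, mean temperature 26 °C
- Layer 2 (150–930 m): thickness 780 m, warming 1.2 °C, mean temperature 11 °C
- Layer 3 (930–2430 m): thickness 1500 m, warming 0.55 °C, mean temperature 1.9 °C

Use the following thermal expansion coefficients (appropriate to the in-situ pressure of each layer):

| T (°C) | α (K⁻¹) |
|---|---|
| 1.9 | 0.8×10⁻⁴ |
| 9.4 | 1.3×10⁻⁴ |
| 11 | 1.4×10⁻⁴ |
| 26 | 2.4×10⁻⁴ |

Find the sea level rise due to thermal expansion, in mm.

Layer 1 at 26 °C → α = 2.4×10⁻⁴ K⁻¹
Layer 2 at 11 °C → α = 1.4×10⁻⁴ K⁻¹
Layer 3 at 1.9 °C → α = 0.8×10⁻⁴ K⁻¹
2.4×10⁻⁴ × 0.8 × 150 = 0.02880 m
150–930 m: 780 × 1.2 × 1.4×10⁻⁴ = 0.13104 m
1500 × 0.8×10⁻⁴ × 0.55 = 0.06600 m
Δh = 0.02880 + 0.13104 + 0.06600 = 0.22584 m

226 mm of thermosteric rise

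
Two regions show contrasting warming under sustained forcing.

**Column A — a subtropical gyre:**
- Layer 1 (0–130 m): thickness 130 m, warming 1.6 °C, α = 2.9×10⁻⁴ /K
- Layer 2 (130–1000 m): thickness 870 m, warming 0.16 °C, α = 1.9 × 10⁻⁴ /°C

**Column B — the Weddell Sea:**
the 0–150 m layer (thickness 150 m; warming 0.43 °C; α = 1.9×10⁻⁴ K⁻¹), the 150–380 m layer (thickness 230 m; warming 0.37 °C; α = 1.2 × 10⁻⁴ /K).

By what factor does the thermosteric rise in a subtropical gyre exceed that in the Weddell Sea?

A Layer 1: 130 × 2.9×10⁻⁴ × 1.6 = 0.06032 m
A 0.16 × 1.9×10⁻⁴ × 870 = 0.026448 m
A total: 0.086768 m
B Layer 1: 0.43 × 1.9×10⁻⁴ × 150 = 0.012255 m
B 150–380 m: 230 × 1.2×10⁻⁴ × 0.37 = 0.010212 m
B total: 0.022467 m
Ratio: 0.086768 / 0.022467 ≈ 3.862

≈ 3.9×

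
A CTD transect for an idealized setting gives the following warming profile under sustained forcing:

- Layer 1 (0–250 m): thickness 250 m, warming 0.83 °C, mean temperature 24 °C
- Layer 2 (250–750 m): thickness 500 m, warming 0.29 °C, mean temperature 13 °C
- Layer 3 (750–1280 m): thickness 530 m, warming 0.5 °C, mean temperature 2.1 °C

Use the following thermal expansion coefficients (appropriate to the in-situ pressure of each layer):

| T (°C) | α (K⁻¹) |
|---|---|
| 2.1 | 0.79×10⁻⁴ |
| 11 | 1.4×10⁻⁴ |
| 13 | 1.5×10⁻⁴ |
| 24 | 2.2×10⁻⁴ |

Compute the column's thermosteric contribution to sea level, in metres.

about 0.0883 m

Layer 1 at 24 °C → α = 2.2×10⁻⁴ K⁻¹
Layer 2 at 13 °C → α = 1.5×10⁻⁴ K⁻¹
Layer 3 at 2.1 °C → α = 0.79×10⁻⁴ K⁻¹
0.83 × 2.2×10⁻⁴ × 250 = 0.04565 m
1.5×10⁻⁴ × 0.29 × 500 = 0.02175 m
Layer 3: 530 × 0.5 × 0.79×10⁻⁴ = 0.020935 m
Δh = 0.04565 + 0.02175 + 0.020935 = 0.088335 m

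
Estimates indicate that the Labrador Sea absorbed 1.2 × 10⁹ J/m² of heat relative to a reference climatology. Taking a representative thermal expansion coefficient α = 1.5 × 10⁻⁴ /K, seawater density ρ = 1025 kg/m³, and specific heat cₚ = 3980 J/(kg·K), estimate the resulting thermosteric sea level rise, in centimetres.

4.41 cm of thermosteric rise

Δh = αQ/(ρcₚ) = 1.5×10⁻⁴ × 1.2×10⁹ / (1025 × 3980) ≈ 0.044123 m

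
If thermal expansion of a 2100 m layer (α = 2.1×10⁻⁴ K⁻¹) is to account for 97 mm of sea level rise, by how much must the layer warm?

0.220 K

ΔT = Δh/(αH) = 0.097 / (2.1×10⁻⁴ × 2100) ≈ 0.2200 K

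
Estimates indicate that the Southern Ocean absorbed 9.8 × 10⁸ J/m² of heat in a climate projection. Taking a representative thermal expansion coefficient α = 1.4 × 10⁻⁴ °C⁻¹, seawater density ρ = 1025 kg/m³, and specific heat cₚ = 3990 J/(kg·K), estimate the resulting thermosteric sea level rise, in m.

Δh ≈ 0.0335 m

Δh = αQ/(ρcₚ) = 1.4×10⁻⁴ × 9.8×10⁸ / (1025 × 3990) ≈ 0.033547 m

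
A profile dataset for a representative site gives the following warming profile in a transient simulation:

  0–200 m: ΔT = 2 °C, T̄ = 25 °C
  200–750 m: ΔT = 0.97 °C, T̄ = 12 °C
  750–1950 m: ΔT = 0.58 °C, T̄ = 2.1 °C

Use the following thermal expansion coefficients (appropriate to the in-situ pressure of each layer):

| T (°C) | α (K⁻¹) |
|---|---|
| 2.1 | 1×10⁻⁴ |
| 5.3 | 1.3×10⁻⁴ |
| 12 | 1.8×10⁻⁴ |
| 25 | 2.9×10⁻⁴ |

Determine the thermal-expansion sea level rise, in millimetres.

about 282 mm

Layer 1 at 25 °C → α = 2.9×10⁻⁴ K⁻¹
Layer 2 at 12 °C → α = 1.8×10⁻⁴ K⁻¹
Layer 3 at 2.1 °C → α = 1×10⁻⁴ K⁻¹
200 × 2 × 2.9×10⁻⁴ = 0.11600 m
200–750 m: 0.97 × 550 × 1.8×10⁻⁴ = 0.09603 m
0.58 × 1×10⁻⁴ × 1200 = 0.06960 m
Δh = 0.11600 + 0.09603 + 0.06960 = 0.28163 m ≈ 282 mm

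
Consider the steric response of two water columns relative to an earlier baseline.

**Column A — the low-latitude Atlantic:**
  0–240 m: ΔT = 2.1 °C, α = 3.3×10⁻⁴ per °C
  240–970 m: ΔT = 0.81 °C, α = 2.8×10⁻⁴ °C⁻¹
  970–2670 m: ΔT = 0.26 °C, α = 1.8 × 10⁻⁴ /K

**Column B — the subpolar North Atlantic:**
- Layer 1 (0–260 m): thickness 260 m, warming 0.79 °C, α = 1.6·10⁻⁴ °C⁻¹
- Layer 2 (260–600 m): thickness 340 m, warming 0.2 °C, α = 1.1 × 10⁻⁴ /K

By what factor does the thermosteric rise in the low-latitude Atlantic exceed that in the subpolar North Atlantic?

A 0–240 m: 2.1 × 3.3×10⁻⁴ × 240 = 0.16632 m
A Layer 2: 2.8×10⁻⁴ × 730 × 0.81 = 0.165564 m
A 970–2670 m: 1700 × 1.8×10⁻⁴ × 0.26 = 0.07956 m
A total: 0.411444 m
B 0.79 × 260 × 1.6×10⁻⁴ = 0.032864 m
B Layer 2: 0.2 × 340 × 1.1×10⁻⁴ = 0.00748 m
B total: 0.040344 m
Ratio: 0.411444 / 0.040344 ≈ 10.20

≈ 10×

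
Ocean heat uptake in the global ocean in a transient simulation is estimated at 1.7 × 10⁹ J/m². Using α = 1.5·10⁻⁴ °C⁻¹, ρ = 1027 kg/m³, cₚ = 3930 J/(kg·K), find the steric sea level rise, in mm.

Δh = αQ/(ρcₚ) = 1.5×10⁻⁴ × 1.7×10⁹ / (1027 × 3930) ≈ 0.06318 m

Δh = 63 mm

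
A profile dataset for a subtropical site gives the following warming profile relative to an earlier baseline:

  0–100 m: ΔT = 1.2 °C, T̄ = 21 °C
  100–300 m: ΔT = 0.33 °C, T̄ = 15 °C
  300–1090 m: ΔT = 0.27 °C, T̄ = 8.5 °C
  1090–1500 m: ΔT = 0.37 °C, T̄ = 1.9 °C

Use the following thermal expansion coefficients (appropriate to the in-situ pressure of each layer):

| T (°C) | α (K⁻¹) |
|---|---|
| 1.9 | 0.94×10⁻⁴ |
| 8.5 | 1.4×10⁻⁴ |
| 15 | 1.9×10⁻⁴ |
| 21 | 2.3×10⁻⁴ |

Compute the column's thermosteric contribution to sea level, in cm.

Δh = 8.43 cm

Layer 1 at 21 °C → α = 2.3×10⁻⁴ K⁻¹
Layer 2 at 15 °C → α = 1.9×10⁻⁴ K⁻¹
Layer 3 at 8.5 °C → α = 1.4×10⁻⁴ K⁻¹
Layer 4 at 1.9 °C → α = 0.94×10⁻⁴ K⁻¹
Layer 1: 1.2 × 100 × 2.3×10⁻⁴ = 0.02760 m
Layer 2: 1.9×10⁻⁴ × 200 × 0.33 = 0.01254 m
300–1090 m: 790 × 0.27 × 1.4×10⁻⁴ = 0.029862 m
0.94×10⁻⁴ × 410 × 0.37 = 0.0142598 m
Δh = 0.02760 + 0.01254 + 0.029862 + 0.0142598 = 0.0842618 m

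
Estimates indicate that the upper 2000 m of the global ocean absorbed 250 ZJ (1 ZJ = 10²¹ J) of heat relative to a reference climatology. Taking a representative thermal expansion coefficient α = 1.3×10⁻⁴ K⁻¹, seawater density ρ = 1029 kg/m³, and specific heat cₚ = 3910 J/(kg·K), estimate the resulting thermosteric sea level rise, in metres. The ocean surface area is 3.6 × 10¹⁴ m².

Per unit area: Q = 250×10²¹ / (3.6×10¹⁴) ≈ 6.944×10⁸ J/m²
Δh = αQ/(ρcₚ) = 1.3×10⁻⁴ × 6.944×10⁸ / (1029 × 3910) ≈ 0.022437 m

Δh ≈ 0.0224 m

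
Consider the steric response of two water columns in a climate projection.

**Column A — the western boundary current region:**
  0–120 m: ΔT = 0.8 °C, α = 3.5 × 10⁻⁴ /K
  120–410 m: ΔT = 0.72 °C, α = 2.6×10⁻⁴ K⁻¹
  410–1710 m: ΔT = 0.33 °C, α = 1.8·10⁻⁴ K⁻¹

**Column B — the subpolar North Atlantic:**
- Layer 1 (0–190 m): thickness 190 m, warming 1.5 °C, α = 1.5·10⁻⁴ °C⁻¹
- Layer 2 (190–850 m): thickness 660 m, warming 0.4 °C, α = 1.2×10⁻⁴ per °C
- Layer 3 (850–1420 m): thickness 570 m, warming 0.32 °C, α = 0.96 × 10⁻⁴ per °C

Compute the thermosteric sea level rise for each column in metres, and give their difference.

Δh_A ≈ 0.165 m, Δh_B ≈ 0.0919 m; difference ≈ 0.0732 m

A Layer 1: 0.8 × 120 × 3.5×10⁻⁴ = 0.03360 m
A Layer 2: 290 × 2.6×10⁻⁴ × 0.72 = 0.054288 m
A Layer 3: 1.8×10⁻⁴ × 1300 × 0.33 = 0.07722 m
A total: 0.165108 m
B 0–190 m: 1.5×10⁻⁴ × 1.5 × 190 = 0.04275 m
B 190–850 m: 1.2×10⁻⁴ × 660 × 0.4 = 0.03168 m
B 850–1420 m: 0.96×10⁻⁴ × 0.32 × 570 = 0.0175104 m
B total: 0.0919404 m
Difference: 0.165108 − 0.0919404 = 0.0731676 m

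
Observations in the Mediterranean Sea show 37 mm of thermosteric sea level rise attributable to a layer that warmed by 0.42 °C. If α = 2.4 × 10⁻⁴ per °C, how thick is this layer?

H = Δh/(αΔT) = 0.037 / (2.4×10⁻⁴ × 0.42) ≈ 367.1 m

about 370 m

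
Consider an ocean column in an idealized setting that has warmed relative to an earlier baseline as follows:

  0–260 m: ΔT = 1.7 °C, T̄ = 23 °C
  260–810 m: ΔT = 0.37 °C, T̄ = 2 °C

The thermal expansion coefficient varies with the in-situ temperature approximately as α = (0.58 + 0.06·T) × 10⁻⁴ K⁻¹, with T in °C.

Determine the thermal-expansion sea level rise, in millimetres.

Layer 1: α = (0.58 + 0.06×23)×10⁻⁴ = 1.96×10⁻⁴ K⁻¹
Layer 2: α = (0.58 + 0.06×2)×10⁻⁴ = 0.7×10⁻⁴ K⁻¹
Layer 1: 260 × 1.96×10⁻⁴ × 1.7 = 0.086632 m
0.37 × 0.7×10⁻⁴ × 550 = 0.014245 m
Δh = 0.086632 + 0.014245 = 0.100877 m

Δh = 100 mm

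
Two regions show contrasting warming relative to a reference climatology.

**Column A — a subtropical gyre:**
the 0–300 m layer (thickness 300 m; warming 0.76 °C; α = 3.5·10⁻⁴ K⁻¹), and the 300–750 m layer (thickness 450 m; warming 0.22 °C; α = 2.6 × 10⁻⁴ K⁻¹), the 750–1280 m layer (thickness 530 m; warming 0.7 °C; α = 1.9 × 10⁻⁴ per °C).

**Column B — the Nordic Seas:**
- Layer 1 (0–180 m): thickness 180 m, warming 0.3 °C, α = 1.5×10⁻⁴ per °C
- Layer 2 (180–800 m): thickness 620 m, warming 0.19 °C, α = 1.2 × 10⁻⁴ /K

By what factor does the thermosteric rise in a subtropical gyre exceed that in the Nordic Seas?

a factor of 7.9

A Layer 1: 0.76 × 300 × 3.5×10⁻⁴ = 0.07980 m
A 450 × 2.6×10⁻⁴ × 0.22 = 0.02574 m
A 750–1280 m: 530 × 0.7 × 1.9×10⁻⁴ = 0.07049 m
A total: 0.17603 m
B 0–180 m: 1.5×10⁻⁴ × 0.3 × 180 = 0.00810 m
B Layer 2: 620 × 0.19 × 1.2×10⁻⁴ = 0.014136 m
B total: 0.022236 m
Ratio: 0.17603 / 0.022236 ≈ 7.916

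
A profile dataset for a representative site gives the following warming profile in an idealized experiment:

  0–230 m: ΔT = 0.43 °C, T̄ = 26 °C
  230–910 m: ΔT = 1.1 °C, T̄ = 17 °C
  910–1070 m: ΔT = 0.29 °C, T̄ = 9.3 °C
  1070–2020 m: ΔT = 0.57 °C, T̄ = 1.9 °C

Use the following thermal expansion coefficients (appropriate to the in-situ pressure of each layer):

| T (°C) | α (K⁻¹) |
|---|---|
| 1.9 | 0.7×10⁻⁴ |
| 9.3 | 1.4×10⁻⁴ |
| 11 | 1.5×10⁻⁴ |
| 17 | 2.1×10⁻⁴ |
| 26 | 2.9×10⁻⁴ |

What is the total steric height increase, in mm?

230 mm

Layer 1 at 26 °C → α = 2.9×10⁻⁴ K⁻¹
Layer 2 at 17 °C → α = 2.1×10⁻⁴ K⁻¹
Layer 3 at 9.3 °C → α = 1.4×10⁻⁴ K⁻¹
Layer 4 at 1.9 °C → α = 0.7×10⁻⁴ K⁻¹
0–230 m: 230 × 2.9×10⁻⁴ × 0.43 = 0.028681 m
Layer 2: 2.1×10⁻⁴ × 1.1 × 680 = 0.15708 m
Layer 3: 160 × 1.4×10⁻⁴ × 0.29 = 0.006496 m
1070–2020 m: 950 × 0.57 × 0.7×10⁻⁴ = 0.037905 m
Δh = 0.028681 + 0.15708 + 0.006496 + 0.037905 = 0.230162 m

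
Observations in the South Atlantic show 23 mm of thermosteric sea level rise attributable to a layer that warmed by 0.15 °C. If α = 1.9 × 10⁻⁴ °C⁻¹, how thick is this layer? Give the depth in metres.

H = Δh/(αΔT) = 0.023 / (1.9×10⁻⁴ × 0.15) ≈ 807.0 m

807 m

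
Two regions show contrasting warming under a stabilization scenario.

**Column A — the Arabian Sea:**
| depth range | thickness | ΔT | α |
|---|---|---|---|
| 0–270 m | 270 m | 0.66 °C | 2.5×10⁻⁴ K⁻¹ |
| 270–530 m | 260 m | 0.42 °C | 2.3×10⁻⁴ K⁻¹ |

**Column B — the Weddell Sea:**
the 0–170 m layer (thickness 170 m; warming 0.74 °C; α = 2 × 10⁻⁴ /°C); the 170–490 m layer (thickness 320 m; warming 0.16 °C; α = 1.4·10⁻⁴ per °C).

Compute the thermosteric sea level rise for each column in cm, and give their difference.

Δh_A ≈ 6.97 cm, Δh_B ≈ 3.23 cm; difference ≈ 3.73 cm

A 0.66 × 270 × 2.5×10⁻⁴ = 0.04455 m
A 260 × 2.3×10⁻⁴ × 0.42 = 0.025116 m
A total: 0.069666 m
B 0.74 × 2×10⁻⁴ × 170 = 0.02516 m
B 1.4×10⁻⁴ × 320 × 0.16 = 0.007168 m
B total: 0.032328 m
Difference: 0.069666 − 0.032328 = 0.037338 m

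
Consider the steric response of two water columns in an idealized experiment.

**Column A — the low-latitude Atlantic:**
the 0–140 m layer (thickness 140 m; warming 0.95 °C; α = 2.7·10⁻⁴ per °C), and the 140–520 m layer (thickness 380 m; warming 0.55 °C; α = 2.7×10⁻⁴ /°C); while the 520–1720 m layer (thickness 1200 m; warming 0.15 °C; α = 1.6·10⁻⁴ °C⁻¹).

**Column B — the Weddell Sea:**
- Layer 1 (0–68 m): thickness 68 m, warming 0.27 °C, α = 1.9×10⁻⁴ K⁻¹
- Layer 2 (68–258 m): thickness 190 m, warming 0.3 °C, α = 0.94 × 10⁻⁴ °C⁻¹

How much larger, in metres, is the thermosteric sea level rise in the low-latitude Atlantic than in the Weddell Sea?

A 2.7×10⁻⁴ × 0.95 × 140 = 0.03591 m
A 140–520 m: 2.7×10⁻⁴ × 380 × 0.55 = 0.05643 m
A 520–1720 m: 1.6×10⁻⁴ × 1200 × 0.15 = 0.02880 m
A total: 0.12114 m
B Layer 1: 68 × 0.27 × 1.9×10⁻⁴ = 0.0034884 m
B 68–258 m: 190 × 0.3 × 0.94×10⁻⁴ = 0.005358 m
B total: 0.0088464 m
Difference: 0.12114 − 0.0088464 = 0.1122936 m

0.11 m larger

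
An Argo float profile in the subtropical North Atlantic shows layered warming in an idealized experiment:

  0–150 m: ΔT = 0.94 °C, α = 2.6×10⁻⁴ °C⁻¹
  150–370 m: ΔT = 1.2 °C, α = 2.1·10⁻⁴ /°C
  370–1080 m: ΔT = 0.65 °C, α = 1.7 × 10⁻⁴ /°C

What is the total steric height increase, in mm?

0–150 m: 2.6×10⁻⁴ × 150 × 0.94 = 0.03666 m
150–370 m: 1.2 × 220 × 2.1×10⁻⁴ = 0.05544 m
370–1080 m: 710 × 0.65 × 1.7×10⁻⁴ = 0.078455 m
Δh = 0.03666 + 0.05544 + 0.078455 = 0.170555 m

171 mm of thermosteric rise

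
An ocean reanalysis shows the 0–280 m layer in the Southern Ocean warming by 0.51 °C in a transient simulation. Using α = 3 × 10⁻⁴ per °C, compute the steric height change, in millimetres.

42.8 mm of thermosteric rise

Δh = αΔT·H = 3×10⁻⁴ × 0.51 × 280 = 0.04284 m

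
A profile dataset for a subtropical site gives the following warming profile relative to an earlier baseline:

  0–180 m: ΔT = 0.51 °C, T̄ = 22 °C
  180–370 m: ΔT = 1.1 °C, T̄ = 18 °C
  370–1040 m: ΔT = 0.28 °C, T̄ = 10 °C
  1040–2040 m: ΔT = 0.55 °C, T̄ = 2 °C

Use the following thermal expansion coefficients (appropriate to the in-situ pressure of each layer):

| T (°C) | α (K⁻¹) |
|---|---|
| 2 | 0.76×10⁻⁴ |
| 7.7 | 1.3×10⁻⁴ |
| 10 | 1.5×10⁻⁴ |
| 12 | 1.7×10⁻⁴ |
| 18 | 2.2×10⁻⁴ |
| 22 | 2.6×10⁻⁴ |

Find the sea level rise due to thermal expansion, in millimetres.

Layer 1 at 22 °C → α = 2.6×10⁻⁴ K⁻¹
Layer 2 at 18 °C → α = 2.2×10⁻⁴ K⁻¹
Layer 3 at 10 °C → α = 1.5×10⁻⁴ K⁻¹
Layer 4 at 2 °C → α = 0.76×10⁻⁴ K⁻¹
Layer 1: 2.6×10⁻⁴ × 180 × 0.51 = 0.023868 m
2.2×10⁻⁴ × 190 × 1.1 = 0.04598 m
Layer 3: 1.5×10⁻⁴ × 670 × 0.28 = 0.02814 m
0.55 × 0.76×10⁻⁴ × 1000 = 0.04180 m
Δh = 0.023868 + 0.04598 + 0.02814 + 0.04180 = 0.139788 m ≈ 140 mm

140 mm of thermosteric rise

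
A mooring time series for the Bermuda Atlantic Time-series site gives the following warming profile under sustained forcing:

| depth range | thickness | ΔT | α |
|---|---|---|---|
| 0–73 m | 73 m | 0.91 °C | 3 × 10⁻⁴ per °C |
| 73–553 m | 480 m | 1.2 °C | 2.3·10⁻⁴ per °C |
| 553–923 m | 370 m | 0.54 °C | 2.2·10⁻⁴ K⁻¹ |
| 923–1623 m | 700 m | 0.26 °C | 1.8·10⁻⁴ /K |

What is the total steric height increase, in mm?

Δh ≈ 230 mm

0–73 m: 3×10⁻⁴ × 73 × 0.91 = 0.019929 m
Layer 2: 1.2 × 2.3×10⁻⁴ × 480 = 0.13248 m
0.54 × 2.2×10⁻⁴ × 370 = 0.043956 m
1.8×10⁻⁴ × 0.26 × 700 = 0.03276 m
Δh = 0.019929 + 0.13248 + 0.043956 + 0.03276 = 0.229125 m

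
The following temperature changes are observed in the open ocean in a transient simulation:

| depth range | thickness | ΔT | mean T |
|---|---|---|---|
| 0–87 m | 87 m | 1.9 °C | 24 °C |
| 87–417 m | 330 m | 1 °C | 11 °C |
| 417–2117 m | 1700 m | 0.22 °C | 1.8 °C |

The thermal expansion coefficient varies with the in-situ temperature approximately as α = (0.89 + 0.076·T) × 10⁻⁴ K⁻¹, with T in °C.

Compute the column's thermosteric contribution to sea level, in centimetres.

Layer 1: α = (0.89 + 0.076×24)×10⁻⁴ = 2.714×10⁻⁴ K⁻¹
Layer 2: α = (0.89 + 0.076×11)×10⁻⁴ = 1.726×10⁻⁴ K⁻¹
Layer 3: α = (0.89 + 0.076×1.8)×10⁻⁴ = 1.0268×10⁻⁴ K⁻¹
0–87 m: 2.714×10⁻⁴ × 87 × 1.9 = 0.04486242 m
87–417 m: 1.726×10⁻⁴ × 1 × 330 = 0.056958 m
417–2117 m: 1.0268×10⁻⁴ × 0.22 × 1700 = 0.03840232 m
Δh = 0.04486242 + 0.056958 + 0.03840232 = 0.14022274 m

about 14.0 cm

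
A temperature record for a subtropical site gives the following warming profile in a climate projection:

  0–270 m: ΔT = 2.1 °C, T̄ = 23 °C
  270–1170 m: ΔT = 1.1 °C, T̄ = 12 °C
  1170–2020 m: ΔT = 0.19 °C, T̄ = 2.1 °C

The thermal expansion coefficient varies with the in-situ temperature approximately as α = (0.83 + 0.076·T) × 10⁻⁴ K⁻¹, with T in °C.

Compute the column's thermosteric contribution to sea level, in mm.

Δh ≈ 335 mm

Layer 1: α = (0.83 + 0.076×23)×10⁻⁴ = 2.578×10⁻⁴ K⁻¹
Layer 2: α = (0.83 + 0.076×12)×10⁻⁴ = 1.742×10⁻⁴ K⁻¹
Layer 3: α = (0.83 + 0.076×2.1)×10⁻⁴ = 0.9896×10⁻⁴ K⁻¹
Layer 1: 2.1 × 270 × 2.578×10⁻⁴ = 0.1461726 m
270–1170 m: 1.742×10⁻⁴ × 1.1 × 900 = 0.172458 m
1170–2020 m: 0.19 × 850 × 0.9896×10⁻⁴ = 0.01598204 m
Δh = 0.1461726 + 0.172458 + 0.01598204 = 0.33461264 m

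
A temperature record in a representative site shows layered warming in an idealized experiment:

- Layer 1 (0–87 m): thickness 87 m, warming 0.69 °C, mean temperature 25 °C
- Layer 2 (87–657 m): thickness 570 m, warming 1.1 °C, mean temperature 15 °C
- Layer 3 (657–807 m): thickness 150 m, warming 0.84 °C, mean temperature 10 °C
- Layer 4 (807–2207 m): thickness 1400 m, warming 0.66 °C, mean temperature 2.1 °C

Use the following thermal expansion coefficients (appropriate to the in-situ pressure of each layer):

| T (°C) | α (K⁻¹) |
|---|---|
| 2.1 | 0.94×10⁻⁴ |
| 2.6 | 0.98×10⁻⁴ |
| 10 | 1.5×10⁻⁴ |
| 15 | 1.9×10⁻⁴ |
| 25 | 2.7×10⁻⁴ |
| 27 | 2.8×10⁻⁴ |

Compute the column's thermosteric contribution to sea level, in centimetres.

24 cm of thermosteric rise

Layer 1 at 25 °C → α = 2.7×10⁻⁴ K⁻¹
Layer 2 at 15 °C → α = 1.9×10⁻⁴ K⁻¹
Layer 3 at 10 °C → α = 1.5×10⁻⁴ K⁻¹
Layer 4 at 2.1 °C → α = 0.94×10⁻⁴ K⁻¹
Layer 1: 2.7×10⁻⁴ × 0.69 × 87 = 0.0162081 m
570 × 1.1 × 1.9×10⁻⁴ = 0.11913 m
150 × 0.84 × 1.5×10⁻⁴ = 0.01890 m
Layer 4: 0.66 × 1400 × 0.94×10⁻⁴ = 0.086856 m
Δh = 0.0162081 + 0.11913 + 0.01890 + 0.086856 = 0.2410941 m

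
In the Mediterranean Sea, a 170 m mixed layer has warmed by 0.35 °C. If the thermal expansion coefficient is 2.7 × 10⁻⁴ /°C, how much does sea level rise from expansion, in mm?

Δh = αΔT·H = 2.7×10⁻⁴ × 0.35 × 170 = 0.016065 m

16.1 mm of thermosteric rise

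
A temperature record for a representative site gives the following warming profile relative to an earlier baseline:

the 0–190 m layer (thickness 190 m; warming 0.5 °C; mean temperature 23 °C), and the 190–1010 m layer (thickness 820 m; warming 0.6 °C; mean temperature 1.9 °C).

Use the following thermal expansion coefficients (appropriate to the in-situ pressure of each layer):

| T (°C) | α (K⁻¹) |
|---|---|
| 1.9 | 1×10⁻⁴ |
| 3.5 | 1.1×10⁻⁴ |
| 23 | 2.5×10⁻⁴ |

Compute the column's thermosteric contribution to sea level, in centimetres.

7.30 cm

Layer 1 at 23 °C → α = 2.5×10⁻⁴ K⁻¹
Layer 2 at 1.9 °C → α = 1×10⁻⁴ K⁻¹
2.5×10⁻⁴ × 0.5 × 190 = 0.02375 m
190–1010 m: 0.6 × 1×10⁻⁴ × 820 = 0.04920 m
Δh = 0.02375 + 0.04920 = 0.07295 m ≈ 7.30 cm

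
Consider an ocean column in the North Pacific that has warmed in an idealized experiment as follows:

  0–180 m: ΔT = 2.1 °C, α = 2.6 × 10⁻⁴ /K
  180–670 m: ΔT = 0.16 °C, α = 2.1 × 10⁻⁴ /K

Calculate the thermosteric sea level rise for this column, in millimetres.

110 mm

0–180 m: 2.1 × 2.6×10⁻⁴ × 180 = 0.09828 m
0.16 × 490 × 2.1×10⁻⁴ = 0.016464 m
Δh = 0.09828 + 0.016464 = 0.114744 m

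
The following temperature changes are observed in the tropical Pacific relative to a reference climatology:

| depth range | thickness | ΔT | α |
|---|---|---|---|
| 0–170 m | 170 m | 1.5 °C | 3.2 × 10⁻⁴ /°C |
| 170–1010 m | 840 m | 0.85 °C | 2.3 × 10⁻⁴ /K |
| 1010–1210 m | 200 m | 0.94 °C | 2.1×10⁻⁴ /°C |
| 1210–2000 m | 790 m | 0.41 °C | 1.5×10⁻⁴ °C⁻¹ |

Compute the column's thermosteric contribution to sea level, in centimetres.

1.5 × 170 × 3.2×10⁻⁴ = 0.08160 m
170–1010 m: 2.3×10⁻⁴ × 0.85 × 840 = 0.16422 m
Layer 3: 0.94 × 2.1×10⁻⁴ × 200 = 0.03948 m
1210–2000 m: 1.5×10⁻⁴ × 0.41 × 790 = 0.048585 m
Δh = 0.08160 + 0.16422 + 0.03948 + 0.048585 = 0.333885 m ≈ 33.4 cm

Δh ≈ 33.4 cm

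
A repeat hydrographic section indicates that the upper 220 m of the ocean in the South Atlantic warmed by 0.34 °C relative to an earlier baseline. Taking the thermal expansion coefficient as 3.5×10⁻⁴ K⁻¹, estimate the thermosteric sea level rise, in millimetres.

about 26.2 mm

Δh = αΔT·H = 3.5×10⁻⁴ × 0.34 × 220 = 0.02618 m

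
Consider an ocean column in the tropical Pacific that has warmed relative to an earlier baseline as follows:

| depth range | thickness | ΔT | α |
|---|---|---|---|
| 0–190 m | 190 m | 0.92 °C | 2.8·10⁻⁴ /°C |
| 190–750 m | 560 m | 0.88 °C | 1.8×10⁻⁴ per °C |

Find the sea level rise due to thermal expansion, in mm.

138 mm of thermosteric rise

Layer 1: 0.92 × 190 × 2.8×10⁻⁴ = 0.048944 m
190–750 m: 0.88 × 560 × 1.8×10⁻⁴ = 0.088704 m
Δh = 0.048944 + 0.088704 = 0.137648 m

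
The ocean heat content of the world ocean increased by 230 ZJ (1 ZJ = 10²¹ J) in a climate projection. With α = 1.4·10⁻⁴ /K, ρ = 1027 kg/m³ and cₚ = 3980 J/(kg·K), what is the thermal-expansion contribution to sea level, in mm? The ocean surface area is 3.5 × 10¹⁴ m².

22.5 mm of thermosteric rise

Per unit area: Q = 230×10²¹ / (3.5×10¹⁴) ≈ 6.571×10⁸ J/m²
Δh = αQ/(ρcₚ) = 1.4×10⁻⁴ × 6.571×10⁸ / (1027 × 3980) ≈ 0.022506 m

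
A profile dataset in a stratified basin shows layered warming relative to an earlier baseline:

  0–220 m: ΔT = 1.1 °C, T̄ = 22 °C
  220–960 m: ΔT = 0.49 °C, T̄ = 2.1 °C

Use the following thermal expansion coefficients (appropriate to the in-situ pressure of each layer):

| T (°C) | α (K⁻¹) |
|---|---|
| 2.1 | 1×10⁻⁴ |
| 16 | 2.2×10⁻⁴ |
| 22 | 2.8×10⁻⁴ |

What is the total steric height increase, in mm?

Δh ≈ 100 mm

Layer 1 at 22 °C → α = 2.8×10⁻⁴ K⁻¹
Layer 2 at 2.1 °C → α = 1×10⁻⁴ K⁻¹
Layer 1: 1.1 × 220 × 2.8×10⁻⁴ = 0.06776 m
740 × 0.49 × 1×10⁻⁴ = 0.03626 m
Δh = 0.06776 + 0.03626 = 0.10402 m ≈ 100 mm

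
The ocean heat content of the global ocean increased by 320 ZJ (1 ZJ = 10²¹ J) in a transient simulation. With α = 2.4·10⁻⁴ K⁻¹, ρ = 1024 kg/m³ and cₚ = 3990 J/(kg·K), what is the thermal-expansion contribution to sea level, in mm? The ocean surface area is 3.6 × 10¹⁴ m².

52.2 mm of thermosteric rise

Per unit area: Q = 320×10²¹ / (3.6×10¹⁴) ≈ 8.889×10⁸ J/m²
Δh = αQ/(ρcₚ) = 2.4×10⁻⁴ × 8.889×10⁸ / (1024 × 3990) ≈ 0.052215 m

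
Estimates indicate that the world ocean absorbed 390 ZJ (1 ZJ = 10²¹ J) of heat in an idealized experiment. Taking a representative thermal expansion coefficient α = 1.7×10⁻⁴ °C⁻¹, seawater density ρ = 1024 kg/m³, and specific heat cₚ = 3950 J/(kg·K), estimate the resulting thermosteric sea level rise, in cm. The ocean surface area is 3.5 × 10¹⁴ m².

Per unit area: Q = 390×10²¹ / (3.5×10¹⁴) ≈ 1.114×10⁹ J/m²
Δh = αQ/(ρcₚ) = 1.7×10⁻⁴ × 1.114×10⁹ / (1024 × 3950) ≈ 0.046821 m

Δh = 4.7 cm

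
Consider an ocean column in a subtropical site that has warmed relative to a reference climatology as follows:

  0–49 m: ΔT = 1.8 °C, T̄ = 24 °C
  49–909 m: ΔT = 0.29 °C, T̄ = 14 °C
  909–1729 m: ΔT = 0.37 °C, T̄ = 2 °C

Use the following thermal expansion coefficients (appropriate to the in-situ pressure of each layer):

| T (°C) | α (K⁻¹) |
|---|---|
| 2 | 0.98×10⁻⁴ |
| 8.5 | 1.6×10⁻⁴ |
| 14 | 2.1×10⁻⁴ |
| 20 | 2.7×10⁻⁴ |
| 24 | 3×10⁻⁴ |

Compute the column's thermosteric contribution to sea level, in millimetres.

Layer 1 at 24 °C → α = 3×10⁻⁴ K⁻¹
Layer 2 at 14 °C → α = 2.1×10⁻⁴ K⁻¹
Layer 3 at 2 °C → α = 0.98×10⁻⁴ K⁻¹
Layer 1: 3×10⁻⁴ × 49 × 1.8 = 0.02646 m
Layer 2: 2.1×10⁻⁴ × 860 × 0.29 = 0.052374 m
Layer 3: 820 × 0.98×10⁻⁴ × 0.37 = 0.0297332 m
Δh = 0.02646 + 0.052374 + 0.0297332 = 0.1085672 m

Δh ≈ 110 mm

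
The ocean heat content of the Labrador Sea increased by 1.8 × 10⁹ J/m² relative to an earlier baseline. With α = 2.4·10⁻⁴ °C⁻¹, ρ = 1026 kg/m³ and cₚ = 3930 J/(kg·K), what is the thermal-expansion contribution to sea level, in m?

0.107 m

Δh = αQ/(ρcₚ) = 2.4×10⁻⁴ × 1.8×10⁹ / (1026 × 3930) ≈ 0.10714 m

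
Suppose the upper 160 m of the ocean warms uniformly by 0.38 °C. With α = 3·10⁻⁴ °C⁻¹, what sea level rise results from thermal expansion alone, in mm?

about 18.2 mm

Δh = αΔT·H = 3×10⁻⁴ × 0.38 × 160 = 0.01824 m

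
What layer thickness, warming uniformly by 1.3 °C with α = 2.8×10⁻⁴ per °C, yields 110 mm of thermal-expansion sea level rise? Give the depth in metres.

H = Δh/(αΔT) = 0.11 / (2.8×10⁻⁴ × 1.3) ≈ 302.2 m

H ≈ 302 m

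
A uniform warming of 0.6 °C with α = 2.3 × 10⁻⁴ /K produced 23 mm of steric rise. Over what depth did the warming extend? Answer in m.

H = Δh/(αΔT) = 0.023 / (2.3×10⁻⁴ × 0.6) ≈ 166.7 m

about 170 m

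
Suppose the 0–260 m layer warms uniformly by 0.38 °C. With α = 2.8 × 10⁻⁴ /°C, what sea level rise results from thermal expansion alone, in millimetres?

Δh = αΔT·H = 2.8×10⁻⁴ × 0.38 × 260 = 0.027664 m

27.7 mm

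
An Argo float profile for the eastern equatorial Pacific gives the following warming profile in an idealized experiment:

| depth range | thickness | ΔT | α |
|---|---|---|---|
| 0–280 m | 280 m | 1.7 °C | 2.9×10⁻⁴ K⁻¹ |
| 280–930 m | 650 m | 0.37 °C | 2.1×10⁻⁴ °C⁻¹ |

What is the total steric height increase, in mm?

0–280 m: 2.9×10⁻⁴ × 280 × 1.7 = 0.13804 m
Layer 2: 0.37 × 2.1×10⁻⁴ × 650 = 0.050505 m
Δh = 0.13804 + 0.050505 = 0.188545 m

189 mm of thermosteric rise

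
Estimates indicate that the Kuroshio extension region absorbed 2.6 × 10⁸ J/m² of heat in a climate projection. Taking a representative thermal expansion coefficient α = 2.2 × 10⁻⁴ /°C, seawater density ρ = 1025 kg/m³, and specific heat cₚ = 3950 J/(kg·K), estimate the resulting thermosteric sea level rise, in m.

Δh = αQ/(ρcₚ) = 2.2×10⁻⁴ × 2.6×10⁸ / (1025 × 3950) ≈ 0.014128 m

Δh = 0.0141 m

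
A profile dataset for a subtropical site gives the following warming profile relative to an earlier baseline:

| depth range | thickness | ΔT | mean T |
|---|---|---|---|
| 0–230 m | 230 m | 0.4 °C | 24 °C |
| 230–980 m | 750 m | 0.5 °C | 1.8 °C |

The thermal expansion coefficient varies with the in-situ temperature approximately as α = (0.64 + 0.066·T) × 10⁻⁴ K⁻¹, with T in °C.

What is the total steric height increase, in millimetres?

Layer 1: α = (0.64 + 0.066×24)×10⁻⁴ = 2.224×10⁻⁴ K⁻¹
Layer 2: α = (0.64 + 0.066×1.8)×10⁻⁴ = 0.7588×10⁻⁴ K⁻¹
Layer 1: 0.4 × 2.224×10⁻⁴ × 230 = 0.0204608 m
750 × 0.7588×10⁻⁴ × 0.5 = 0.028455 m
Δh = 0.0204608 + 0.028455 = 0.0489158 m

48.9 mm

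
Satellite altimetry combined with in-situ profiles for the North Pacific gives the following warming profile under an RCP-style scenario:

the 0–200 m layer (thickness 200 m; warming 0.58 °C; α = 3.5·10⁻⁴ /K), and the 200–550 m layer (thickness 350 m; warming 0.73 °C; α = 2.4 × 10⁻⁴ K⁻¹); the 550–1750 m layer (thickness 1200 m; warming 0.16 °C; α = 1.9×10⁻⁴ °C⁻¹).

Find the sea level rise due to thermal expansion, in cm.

about 14 cm

3.5×10⁻⁴ × 0.58 × 200 = 0.04060 m
200–550 m: 2.4×10⁻⁴ × 350 × 0.73 = 0.06132 m
Layer 3: 1.9×10⁻⁴ × 0.16 × 1200 = 0.03648 m
Δh = 0.04060 + 0.06132 + 0.03648 = 0.13840 m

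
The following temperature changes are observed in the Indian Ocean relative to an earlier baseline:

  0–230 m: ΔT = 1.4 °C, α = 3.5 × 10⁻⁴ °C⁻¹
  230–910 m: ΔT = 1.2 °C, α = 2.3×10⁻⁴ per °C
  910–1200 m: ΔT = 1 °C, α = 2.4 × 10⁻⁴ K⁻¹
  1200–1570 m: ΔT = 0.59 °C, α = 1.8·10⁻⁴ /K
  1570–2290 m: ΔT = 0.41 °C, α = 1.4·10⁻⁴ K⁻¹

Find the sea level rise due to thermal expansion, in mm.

0–230 m: 1.4 × 3.5×10⁻⁴ × 230 = 0.11270 m
2.3×10⁻⁴ × 680 × 1.2 = 0.18768 m
1 × 290 × 2.4×10⁻⁴ = 0.06960 m
Layer 4: 0.59 × 370 × 1.8×10⁻⁴ = 0.039294 m
720 × 1.4×10⁻⁴ × 0.41 = 0.041328 m
Δh = 0.11270 + 0.18768 + 0.06960 + 0.039294 + 0.041328 = 0.450602 m

about 451 mm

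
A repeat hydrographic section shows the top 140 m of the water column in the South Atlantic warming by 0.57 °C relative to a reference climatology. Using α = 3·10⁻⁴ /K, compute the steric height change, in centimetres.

Δh = αΔT·H = 3×10⁻⁴ × 0.57 × 140 = 0.02394 m

about 2.4 cm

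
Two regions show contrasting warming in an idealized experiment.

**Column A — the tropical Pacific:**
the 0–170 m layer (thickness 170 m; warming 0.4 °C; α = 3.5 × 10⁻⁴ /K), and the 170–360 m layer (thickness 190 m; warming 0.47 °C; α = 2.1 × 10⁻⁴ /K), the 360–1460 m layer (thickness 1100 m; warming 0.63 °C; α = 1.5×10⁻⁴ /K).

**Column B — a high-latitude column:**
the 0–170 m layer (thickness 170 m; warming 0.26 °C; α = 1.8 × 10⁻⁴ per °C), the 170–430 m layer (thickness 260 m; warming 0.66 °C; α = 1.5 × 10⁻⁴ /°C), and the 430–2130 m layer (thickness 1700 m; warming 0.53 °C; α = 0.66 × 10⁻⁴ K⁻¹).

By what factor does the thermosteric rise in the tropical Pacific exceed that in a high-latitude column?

A 170 × 0.4 × 3.5×10⁻⁴ = 0.02380 m
A Layer 2: 0.47 × 190 × 2.1×10⁻⁴ = 0.018753 m
A 1.5×10⁻⁴ × 0.63 × 1100 = 0.10395 m
A total: 0.146503 m
B Layer 1: 0.26 × 170 × 1.8×10⁻⁴ = 0.007956 m
B Layer 2: 260 × 1.5×10⁻⁴ × 0.66 = 0.02574 m
B 1700 × 0.53 × 0.66×10⁻⁴ = 0.059466 m
B total: 0.093162 m
Ratio: 0.146503 / 0.093162 ≈ 1.573

≈ 1.6×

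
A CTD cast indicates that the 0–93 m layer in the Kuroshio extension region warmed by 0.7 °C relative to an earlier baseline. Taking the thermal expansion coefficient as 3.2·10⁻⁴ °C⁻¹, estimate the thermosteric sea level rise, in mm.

20.8 mm of thermosteric rise

Δh = αΔT·H = 3.2×10⁻⁴ × 0.7 × 93 = 0.020832 m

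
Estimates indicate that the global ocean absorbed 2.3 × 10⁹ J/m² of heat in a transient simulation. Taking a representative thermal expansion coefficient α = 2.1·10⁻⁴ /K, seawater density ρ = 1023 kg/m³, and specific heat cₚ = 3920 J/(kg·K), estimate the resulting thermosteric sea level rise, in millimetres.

Δh = αQ/(ρcₚ) = 2.1×10⁻⁴ × 2.3×10⁹ / (1023 × 3920) ≈ 0.12044 m

about 120 mm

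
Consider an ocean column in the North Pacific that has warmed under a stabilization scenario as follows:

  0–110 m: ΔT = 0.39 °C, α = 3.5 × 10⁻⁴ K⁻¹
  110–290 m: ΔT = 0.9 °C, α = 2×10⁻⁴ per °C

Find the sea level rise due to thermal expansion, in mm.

47.4 mm of thermosteric rise

Layer 1: 3.5×10⁻⁴ × 0.39 × 110 = 0.015015 m
110–290 m: 2×10⁻⁴ × 180 × 0.9 = 0.03240 m
Δh = 0.015015 + 0.03240 = 0.047415 m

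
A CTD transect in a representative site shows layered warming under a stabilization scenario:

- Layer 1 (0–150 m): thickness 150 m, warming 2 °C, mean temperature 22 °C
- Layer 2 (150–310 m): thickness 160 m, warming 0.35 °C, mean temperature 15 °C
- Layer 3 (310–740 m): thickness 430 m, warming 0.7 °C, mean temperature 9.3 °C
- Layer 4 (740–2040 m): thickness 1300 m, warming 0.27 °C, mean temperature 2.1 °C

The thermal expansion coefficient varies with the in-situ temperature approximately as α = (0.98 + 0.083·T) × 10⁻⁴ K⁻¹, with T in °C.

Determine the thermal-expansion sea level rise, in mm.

Layer 1: α = (0.98 + 0.083×22)×10⁻⁴ = 2.806×10⁻⁴ K⁻¹
Layer 2: α = (0.98 + 0.083×15)×10⁻⁴ = 2.225×10⁻⁴ K⁻¹
Layer 3: α = (0.98 + 0.083×9.3)×10⁻⁴ = 1.7519×10⁻⁴ K⁻¹
Layer 4: α = (0.98 + 0.083×2.1)×10⁻⁴ = 1.1543×10⁻⁴ K⁻¹
2.806×10⁻⁴ × 2 × 150 = 0.08418 m
150–310 m: 2.225×10⁻⁴ × 0.35 × 160 = 0.01246 m
430 × 0.7 × 1.7519×10⁻⁴ = 0.05273219 m
740–2040 m: 1.1543×10⁻⁴ × 1300 × 0.27 = 0.04051593 m
Δh = 0.08418 + 0.01246 + 0.05273219 + 0.04051593 = 0.18988812 m ≈ 190 mm

Δh = 190 mm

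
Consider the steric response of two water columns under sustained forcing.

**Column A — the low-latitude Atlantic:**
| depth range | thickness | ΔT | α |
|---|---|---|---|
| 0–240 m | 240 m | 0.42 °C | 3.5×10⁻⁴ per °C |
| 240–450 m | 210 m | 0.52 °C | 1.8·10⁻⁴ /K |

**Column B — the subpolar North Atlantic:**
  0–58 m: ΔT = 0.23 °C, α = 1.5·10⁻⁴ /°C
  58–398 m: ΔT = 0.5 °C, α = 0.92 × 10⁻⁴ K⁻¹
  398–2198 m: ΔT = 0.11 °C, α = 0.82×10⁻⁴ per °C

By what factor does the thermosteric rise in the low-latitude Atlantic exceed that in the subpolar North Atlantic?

≈ 1.6×

A 3.5×10⁻⁴ × 0.42 × 240 = 0.03528 m
A 240–450 m: 0.52 × 210 × 1.8×10⁻⁴ = 0.019656 m
A total: 0.054936 m
B 0–58 m: 1.5×10⁻⁴ × 58 × 0.23 = 0.002001 m
B Layer 2: 0.5 × 340 × 0.92×10⁻⁴ = 0.01564 m
B 398–2198 m: 0.82×10⁻⁴ × 0.11 × 1800 = 0.016236 m
B total: 0.033877 m
Ratio: 0.054936 / 0.033877 ≈ 1.622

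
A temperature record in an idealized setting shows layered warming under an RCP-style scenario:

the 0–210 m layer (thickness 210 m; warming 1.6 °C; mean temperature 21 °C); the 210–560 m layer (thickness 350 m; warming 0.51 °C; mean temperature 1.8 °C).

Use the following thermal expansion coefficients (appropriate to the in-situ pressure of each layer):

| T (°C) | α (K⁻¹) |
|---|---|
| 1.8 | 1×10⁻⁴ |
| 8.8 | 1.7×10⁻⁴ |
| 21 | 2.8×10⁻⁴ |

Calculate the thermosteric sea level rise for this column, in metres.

Layer 1 at 21 °C → α = 2.8×10⁻⁴ K⁻¹
Layer 2 at 1.8 °C → α = 1×10⁻⁴ K⁻¹
210 × 2.8×10⁻⁴ × 1.6 = 0.09408 m
350 × 0.51 × 1×10⁻⁴ = 0.01785 m
Δh = 0.09408 + 0.01785 = 0.11193 m

Δh = 0.112 m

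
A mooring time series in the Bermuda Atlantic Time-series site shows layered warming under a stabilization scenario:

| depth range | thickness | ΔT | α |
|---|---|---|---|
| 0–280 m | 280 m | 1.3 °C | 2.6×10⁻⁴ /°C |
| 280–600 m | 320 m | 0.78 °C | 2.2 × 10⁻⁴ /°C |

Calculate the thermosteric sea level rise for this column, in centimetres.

Δh ≈ 15 cm

Layer 1: 2.6×10⁻⁴ × 280 × 1.3 = 0.09464 m
280–600 m: 0.78 × 2.2×10⁻⁴ × 320 = 0.054912 m
Δh = 0.09464 + 0.054912 = 0.149552 m ≈ 15 cm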